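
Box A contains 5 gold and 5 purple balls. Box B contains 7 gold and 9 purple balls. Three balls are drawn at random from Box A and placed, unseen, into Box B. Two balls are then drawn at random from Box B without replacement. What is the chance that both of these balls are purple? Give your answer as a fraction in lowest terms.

301/1026

Condition on how many of the transferred balls are purple (from Box A: 5 purple of 10; then Box B has 19 total).
  0 purple: C(5,0)C(5,3)/C(10,3) = 1/12; then P = C(9,2)/C(19,2) = 4/19
  1 purple: C(5,1)C(5,2)/C(10,3) = 5/12; then P = C(10,2)/C(19,2) = 5/19
  2 purple: C(5,2)C(5,1)/C(10,3) = 5/12; then P = C(11,2)/C(19,2) = 55/171
  3 purple: C(5,3)C(5,0)/C(10,3) = 1/12; then P = C(12,2)/C(19,2) = 22/57
P(both purple) = 301/1026 ≈ 0.2934.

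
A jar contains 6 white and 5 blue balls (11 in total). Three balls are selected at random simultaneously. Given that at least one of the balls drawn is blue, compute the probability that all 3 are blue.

P(all 3 blue) = C(5,3)/C(11,3) = 2/33; P(at least one blue) = 1 − C(6,3)/C(11,3) = 29/33.
Since 'all 3 blue' ⊆ 'at least one blue', P(all 3 | at least one) = 2/33 / 29/33 = 2/29 ≈ 0.0690.

2/29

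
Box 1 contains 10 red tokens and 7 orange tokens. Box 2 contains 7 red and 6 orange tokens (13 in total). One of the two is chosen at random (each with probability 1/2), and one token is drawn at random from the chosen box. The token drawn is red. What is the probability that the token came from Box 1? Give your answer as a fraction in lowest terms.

130/249

P(red | Box 1) = 10/17; P(red | Box 2) = 7/13.
P(red) = 1/2·10/17 + 1/2·7/13 = 249/442.
By Bayes' rule, P(Box 1 | red) = 5/17 / 249/442 = 130/249 ≈ 0.5221.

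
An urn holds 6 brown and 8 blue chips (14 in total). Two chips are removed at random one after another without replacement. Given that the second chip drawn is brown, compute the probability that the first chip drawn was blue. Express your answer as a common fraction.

P(first=blue and the second chip drawn is brown) = (8/14)·(6/13) = 24/91.
P(the second chip drawn is brown) = Σ over first color = 15/91 + 24/91 = 3/7.
By Bayes, P(first=blue | the second chip drawn is brown) = 24/91 / 3/7 = 8/13 ≈ 0.6154.

8/13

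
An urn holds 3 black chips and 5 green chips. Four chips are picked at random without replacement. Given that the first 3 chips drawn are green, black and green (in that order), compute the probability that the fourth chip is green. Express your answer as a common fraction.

3/5

After removing 1 black, 2 green, the urn has 3 green out of 5 remaining.
P(fourth is green | given) = 3/5 ≈ 0.6000.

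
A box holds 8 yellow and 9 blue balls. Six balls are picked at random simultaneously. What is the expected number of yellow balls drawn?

By linearity of expectation, E[X] = Σ P(draw i is yellow); by symmetry each draw (even without replacement) has P(yellow) = 8/17.
E[X] = 6 · 8/17 = 48/17 ≈ 2.8235.

48/17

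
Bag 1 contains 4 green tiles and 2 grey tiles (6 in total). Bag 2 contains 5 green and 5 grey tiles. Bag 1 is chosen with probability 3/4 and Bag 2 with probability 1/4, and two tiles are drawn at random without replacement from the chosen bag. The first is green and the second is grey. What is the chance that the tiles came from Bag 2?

25/97

P(E | Bag 1) = 4/15; P(E | Bag 2) = 5/18.
P(E) = 3/4·4/15 + 1/4·5/18 = 97/360.
By Bayes' rule, P(Bag 2 | E) = 5/72 / 97/360 = 25/97 ≈ 0.2577.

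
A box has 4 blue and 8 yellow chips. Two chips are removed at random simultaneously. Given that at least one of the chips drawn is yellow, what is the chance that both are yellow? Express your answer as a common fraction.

7/15

P(both yellow) = C(8,2)/C(12,2) = 14/33; P(at least one yellow) = 1 − C(4,2)/C(12,2) = 10/11.
Since 'both yellow' ⊆ 'at least one yellow', P(both | at least one) = 14/33 / 10/11 = 7/15 ≈ 0.4667.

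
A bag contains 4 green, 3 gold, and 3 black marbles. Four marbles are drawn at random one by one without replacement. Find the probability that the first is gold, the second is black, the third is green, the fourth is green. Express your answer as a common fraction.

3/140

Multiply the conditional probability of each draw in order, without replacement, so each draw removes one from its color and from the total.
P = (3/10) · (3/9) · (4/8) · (3/7) = 3/140 ≈ 0.0214.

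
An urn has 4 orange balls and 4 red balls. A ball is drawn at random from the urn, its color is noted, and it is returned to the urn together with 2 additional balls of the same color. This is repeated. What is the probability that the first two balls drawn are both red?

3/10

After a red draw the urn holds 6 red out of 10.
P = (4/8)·(6/10) = 3/10 ≈ 0.3000.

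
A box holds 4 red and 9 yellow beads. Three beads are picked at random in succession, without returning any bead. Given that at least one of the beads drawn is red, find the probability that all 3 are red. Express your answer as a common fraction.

P(all 3 red) = C(4,3)/C(13,3) = 2/143; P(at least one red) = 1 − C(9,3)/C(13,3) = 101/143.
Since 'all 3 red' ⊆ 'at least one red', P(all 3 | at least one) = 2/143 / 101/143 = 2/101 ≈ 0.0198.

2/101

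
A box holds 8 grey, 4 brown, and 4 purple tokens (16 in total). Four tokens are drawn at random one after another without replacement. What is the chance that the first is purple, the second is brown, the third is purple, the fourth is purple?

Multiply the conditional probability of each draw in order, without replacement, so each draw removes one from its color and from the total.
P = (4/16) · (4/15) · (3/14) · (2/13) = 1/455 ≈ 0.0022.

1/455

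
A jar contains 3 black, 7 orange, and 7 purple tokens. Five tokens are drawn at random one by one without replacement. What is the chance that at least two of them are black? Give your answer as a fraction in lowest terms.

Sum the hypergeometric tail for j = 2,…,3 black tokens.
Favorable = C(3,2)·C(14,3) + C(3,3)·C(14,2) = 1183; total = C(17,5) = 6188.
P = 1183/6188 = 13/68 ≈ 0.1912.

13/68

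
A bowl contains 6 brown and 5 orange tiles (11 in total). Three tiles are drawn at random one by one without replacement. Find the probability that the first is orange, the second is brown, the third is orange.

Multiply the conditional probability of each draw in order, without replacement, so each draw removes one from its color and from the total.
P = (5/11) · (6/10) · (4/9) = 4/33 ≈ 0.1212.

4/33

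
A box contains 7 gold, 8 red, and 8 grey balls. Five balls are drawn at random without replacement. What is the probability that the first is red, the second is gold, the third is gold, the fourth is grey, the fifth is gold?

Multiply the conditional probability of each draw in order, without replacement, so each draw removes one from its color and from the total.
P = (8/23) · (7/22) · (6/21) · (8/20) · (5/19) = 16/4807 ≈ 0.0033.

16/4807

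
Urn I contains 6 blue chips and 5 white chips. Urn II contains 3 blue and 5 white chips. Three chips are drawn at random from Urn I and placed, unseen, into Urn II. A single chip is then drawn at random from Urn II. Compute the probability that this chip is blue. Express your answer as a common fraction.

Condition on how many of the transferred chips are blue (from Urn I: 6 blue of 11; then Urn II has 11 total).
  0 blue: C(6,0)C(5,3)/C(11,3) = 2/33; then P = 3/11
  1 blue: C(6,1)C(5,2)/C(11,3) = 4/11; then P = 4/11
  2 blue: C(6,2)C(5,1)/C(11,3) = 5/11; then P = 5/11
  3 blue: C(6,3)C(5,0)/C(11,3) = 4/33; then P = 6/11
P(blue from Urn II) = 51/121 ≈ 0.4215.

51/121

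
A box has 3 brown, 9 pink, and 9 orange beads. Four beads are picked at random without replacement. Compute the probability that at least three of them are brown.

Sum the hypergeometric tail for j = 3,…,3 brown beads.
Favorable = C(3,3)·C(18,1) = 18; total = C(21,4) = 5985.
P = 18/5985 = 2/665 ≈ 0.0030.

2/665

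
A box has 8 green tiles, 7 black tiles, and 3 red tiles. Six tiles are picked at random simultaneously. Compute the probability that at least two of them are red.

Sum the hypergeometric tail for j = 2,…,3 red tiles.
Favorable = C(3,2)·C(15,4) + C(3,3)·C(15,3) = 4550; total = C(18,6) = 18564.
P = 4550/18564 = 25/102 ≈ 0.2451.

25/102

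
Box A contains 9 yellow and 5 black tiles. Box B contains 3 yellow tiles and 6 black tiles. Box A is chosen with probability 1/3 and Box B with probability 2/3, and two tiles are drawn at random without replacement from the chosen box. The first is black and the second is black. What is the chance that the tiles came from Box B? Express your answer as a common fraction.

P(E | Box A) = 10/91; P(E | Box B) = 5/12.
P(E) = 1/3·10/91 + 2/3·5/12 = 515/1638.
By Bayes' rule, P(Box B | E) = 5/18 / 515/1638 = 91/103 ≈ 0.8835.

91/103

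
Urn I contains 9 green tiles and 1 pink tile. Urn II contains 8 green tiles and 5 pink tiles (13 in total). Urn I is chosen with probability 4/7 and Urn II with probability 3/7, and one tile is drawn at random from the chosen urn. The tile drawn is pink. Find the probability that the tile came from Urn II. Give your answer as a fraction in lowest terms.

P(pink | Urn I) = 1/10; P(pink | Urn II) = 5/13.
P(pink) = 4/7·1/10 + 3/7·5/13 = 101/455.
By Bayes' rule, P(Urn II | pink) = 15/91 / 101/455 = 75/101 ≈ 0.7426.

75/101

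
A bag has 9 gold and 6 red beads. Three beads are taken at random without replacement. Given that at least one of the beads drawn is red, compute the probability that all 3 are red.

20/371

P(all 3 red) = C(6,3)/C(15,3) = 4/91; P(at least one red) = 1 − C(9,3)/C(15,3) = 53/65.
Since 'all 3 red' ⊆ 'at least one red', P(all 3 | at least one) = 4/91 / 53/65 = 20/371 ≈ 0.0539.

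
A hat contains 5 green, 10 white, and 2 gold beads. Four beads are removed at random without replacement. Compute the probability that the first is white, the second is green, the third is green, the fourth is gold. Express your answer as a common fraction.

Multiply the conditional probability of each draw in order, without replacement, so each draw removes one from its color and from the total.
P = (10/17) · (5/16) · (4/15) · (2/14) = 5/714 ≈ 0.0070.

5/714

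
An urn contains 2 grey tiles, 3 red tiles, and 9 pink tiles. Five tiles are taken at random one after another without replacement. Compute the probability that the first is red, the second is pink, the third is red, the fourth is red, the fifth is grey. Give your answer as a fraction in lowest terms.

Multiply the conditional probability of each draw in order, without replacement, so each draw removes one from its color and from the total.
P = (3/14) · (9/13) · (2/12) · (1/11) · (2/10) = 9/20020 ≈ 0.0004.

9/20020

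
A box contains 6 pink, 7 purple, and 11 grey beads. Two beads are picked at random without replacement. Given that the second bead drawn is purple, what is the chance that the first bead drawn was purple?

P(first=purple and the second bead drawn is purple) = (7/24)·(6/23) = 7/92.
P(the second bead drawn is purple) = Σ over first color = 7/92 + 7/92 + 77/552 = 7/24.
By Bayes, P(first=purple | the second bead drawn is purple) = 7/92 / 7/24 = 6/23 ≈ 0.2609.

6/23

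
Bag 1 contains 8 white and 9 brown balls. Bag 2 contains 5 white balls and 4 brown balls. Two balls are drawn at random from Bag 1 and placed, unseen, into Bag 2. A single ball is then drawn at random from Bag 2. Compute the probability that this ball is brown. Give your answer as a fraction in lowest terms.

86/187

Condition on how many of the transferred balls are brown (from Bag 1: 9 brown of 17; then Bag 2 has 11 total).
  0 brown: C(9,0)C(8,2)/C(17,2) = 7/34; then P = 4/11
  1 brown: C(9,1)C(8,1)/C(17,2) = 9/17; then P = 5/11
  2 brown: C(9,2)C(8,0)/C(17,2) = 9/34; then P = 6/11
P(brown from Bag 2) = 86/187 ≈ 0.4599.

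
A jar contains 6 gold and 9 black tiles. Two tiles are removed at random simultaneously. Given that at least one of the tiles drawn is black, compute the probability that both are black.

P(both black) = C(9,2)/C(15,2) = 12/35; P(at least one black) = 1 − C(6,2)/C(15,2) = 6/7.
Since 'both black' ⊆ 'at least one black', P(both | at least one) = 12/35 / 6/7 = 2/5 ≈ 0.4000.

2/5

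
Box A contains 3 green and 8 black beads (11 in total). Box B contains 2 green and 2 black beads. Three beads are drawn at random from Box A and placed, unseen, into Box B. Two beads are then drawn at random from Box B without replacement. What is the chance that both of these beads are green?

Condition on how many of the transferred beads are green (from Box A: 3 green of 11; then Box B has 7 total).
  0 green: C(3,0)C(8,3)/C(11,3) = 56/165; then P = C(2,2)/C(7,2) = 1/21
  1 green: C(3,1)C(8,2)/C(11,3) = 28/55; then P = C(3,2)/C(7,2) = 1/7
  2 green: C(3,2)C(8,1)/C(11,3) = 8/55; then P = C(4,2)/C(7,2) = 2/7
  3 green: C(3,3)C(8,0)/C(11,3) = 1/165; then P = C(5,2)/C(7,2) = 10/21
P(both green) = 2/15 ≈ 0.1333.

2/15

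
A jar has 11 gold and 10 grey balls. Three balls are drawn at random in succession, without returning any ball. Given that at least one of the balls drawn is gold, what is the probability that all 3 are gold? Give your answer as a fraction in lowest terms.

P(all 3 gold) = C(11,3)/C(21,3) = 33/266; P(at least one gold) = 1 − C(10,3)/C(21,3) = 121/133.
Since 'all 3 gold' ⊆ 'at least one gold', P(all 3 | at least one) = 33/266 / 121/133 = 3/22 ≈ 0.1364.

3/22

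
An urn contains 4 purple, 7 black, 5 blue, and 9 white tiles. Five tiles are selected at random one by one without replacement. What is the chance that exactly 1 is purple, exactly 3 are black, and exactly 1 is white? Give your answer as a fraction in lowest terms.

Unordered draws without replacement: count favorable combinations over C(25,5).
Favorable = C(4,1) · C(7,3) · C(5,0) · C(9,1) = 1260; total = C(25,5) = 53130.
P = 1260/53130 = 6/253 ≈ 0.0237.

6/253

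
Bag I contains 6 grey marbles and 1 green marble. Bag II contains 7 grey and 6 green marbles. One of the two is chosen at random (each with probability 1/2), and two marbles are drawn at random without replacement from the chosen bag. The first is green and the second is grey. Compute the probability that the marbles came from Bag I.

26/75

P(E | Bag I) = 1/7; P(E | Bag II) = 7/26.
P(E) = 1/2·1/7 + 1/2·7/26 = 75/364.
By Bayes' rule, P(Bag I | E) = 1/14 / 75/364 = 26/75 ≈ 0.3467.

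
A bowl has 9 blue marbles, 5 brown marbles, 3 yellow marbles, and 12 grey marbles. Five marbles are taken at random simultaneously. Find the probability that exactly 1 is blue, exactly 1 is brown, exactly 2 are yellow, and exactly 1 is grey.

36/2639

Unordered draws without replacement: count favorable combinations over C(29,5).
Favorable = C(9,1) · C(5,1) · C(3,2) · C(12,1) = 1620; total = C(29,5) = 118755.
P = 1620/118755 = 36/2639 ≈ 0.0136.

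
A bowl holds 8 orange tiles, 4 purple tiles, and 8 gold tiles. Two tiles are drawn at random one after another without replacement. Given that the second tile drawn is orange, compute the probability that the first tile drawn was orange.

P(first=orange and the second tile drawn is orange) = (8/20)·(7/19) = 14/95.
P(the second tile drawn is orange) = Σ over first color = 14/95 + 8/95 + 16/95 = 2/5.
By Bayes, P(first=orange | the second tile drawn is orange) = 14/95 / 2/5 = 7/19 ≈ 0.3684.

7/19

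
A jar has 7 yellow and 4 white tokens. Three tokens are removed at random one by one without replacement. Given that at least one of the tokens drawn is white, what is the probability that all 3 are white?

2/65

P(all 3 white) = C(4,3)/C(11,3) = 4/165; P(at least one white) = 1 − C(7,3)/C(11,3) = 26/33.
Since 'all 3 white' ⊆ 'at least one white', P(all 3 | at least one) = 4/165 / 26/33 = 2/65 ≈ 0.0308.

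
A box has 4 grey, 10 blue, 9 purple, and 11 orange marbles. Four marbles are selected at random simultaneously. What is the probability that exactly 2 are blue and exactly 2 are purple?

Unordered draws without replacement: count favorable combinations over C(34,4).
Favorable = C(4,0) · C(10,2) · C(9,2) · C(11,0) = 1620; total = C(34,4) = 46376.
P = 1620/46376 = 405/11594 ≈ 0.0349.

405/11594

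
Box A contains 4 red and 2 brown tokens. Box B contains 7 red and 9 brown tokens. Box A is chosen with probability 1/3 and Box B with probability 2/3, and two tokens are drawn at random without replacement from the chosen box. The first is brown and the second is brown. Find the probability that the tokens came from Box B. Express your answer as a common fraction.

P(E | Box A) = 1/15; P(E | Box B) = 3/10.
P(E) = 1/3·1/15 + 2/3·3/10 = 2/9.
By Bayes' rule, P(Box B | E) = 1/5 / 2/9 = 9/10 ≈ 0.9000.

9/10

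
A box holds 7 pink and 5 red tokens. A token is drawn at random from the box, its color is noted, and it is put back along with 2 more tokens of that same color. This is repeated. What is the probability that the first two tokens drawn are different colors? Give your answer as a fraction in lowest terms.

Either pink then red, or red then pink; after the first draw the total is 14.
P = (7/12)·(5/14) + (5/12)·(7/14) = 5/12 ≈ 0.4167.

5/12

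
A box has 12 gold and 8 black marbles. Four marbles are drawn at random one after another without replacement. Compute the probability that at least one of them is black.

Use the complement: P(at least one black) = 1 − P(no black).
P(none) = C(12,4)/C(20,4) = 495/4845.
So P = 1 − 495/4845 = 290/323 ≈ 0.8978.

290/323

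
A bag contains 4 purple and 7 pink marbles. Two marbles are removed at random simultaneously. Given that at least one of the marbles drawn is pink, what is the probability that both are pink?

P(both pink) = C(7,2)/C(11,2) = 21/55; P(at least one pink) = 1 − C(4,2)/C(11,2) = 49/55.
Since 'both pink' ⊆ 'at least one pink', P(both | at least one) = 21/55 / 49/55 = 3/7 ≈ 0.4286.

3/7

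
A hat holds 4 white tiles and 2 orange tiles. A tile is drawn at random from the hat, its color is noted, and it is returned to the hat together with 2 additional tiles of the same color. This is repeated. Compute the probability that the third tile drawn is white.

Sum over the four possibilities for the first two draws (white/not-white each), tracking how the white count and total change by +2 per draw.
P(third is white) = 2/3 ≈ 0.6667. (In a Pólya urn every draw has the same marginal probability 4/6.)

2/3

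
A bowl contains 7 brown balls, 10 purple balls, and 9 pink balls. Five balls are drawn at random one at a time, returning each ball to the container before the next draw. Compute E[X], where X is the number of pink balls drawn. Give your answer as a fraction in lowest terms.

By linearity of expectation, E[X] = Σ P(draw i is pink); each independent draw has P(pink) = 9/26.
E[X] = 5 · 9/26 = 45/26 ≈ 1.7308.

45/26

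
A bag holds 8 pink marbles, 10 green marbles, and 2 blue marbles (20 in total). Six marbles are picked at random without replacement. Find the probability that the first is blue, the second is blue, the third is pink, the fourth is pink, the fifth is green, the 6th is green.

7/19380

Multiply the conditional probability of each draw in order, without replacement, so each draw removes one from its color and from the total.
P = (2/20) · (1/19) · (8/18) · (7/17) · (10/16) · (9/15) = 7/19380 ≈ 0.0004.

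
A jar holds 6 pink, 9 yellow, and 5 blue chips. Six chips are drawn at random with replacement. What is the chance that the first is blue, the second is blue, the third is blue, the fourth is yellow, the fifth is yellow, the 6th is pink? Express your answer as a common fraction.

243/256000

Multiply the conditional probability of each draw in order, with replacement (the composition resets each draw).
P = (5/20) · (5/20) · (5/20) · (9/20) · (9/20) · (6/20) = 243/256000 ≈ 0.0009.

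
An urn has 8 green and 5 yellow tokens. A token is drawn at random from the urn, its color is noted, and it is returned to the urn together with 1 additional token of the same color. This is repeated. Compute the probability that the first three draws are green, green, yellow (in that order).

12/91

Track the composition after each reinforcement of +1.
P = (8/13) · (9/14) · (5/15) = 12/91 ≈ 0.1319.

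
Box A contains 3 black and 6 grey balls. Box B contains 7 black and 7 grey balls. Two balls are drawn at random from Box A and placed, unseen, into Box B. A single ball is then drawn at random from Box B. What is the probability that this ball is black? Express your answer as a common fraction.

Condition on how many of the transferred balls are black (from Box A: 3 black of 9; then Box B has 16 total).
  0 black: C(3,0)C(6,2)/C(9,2) = 5/12; then P = 7/16
  1 black: C(3,1)C(6,1)/C(9,2) = 1/2; then P = 8/16
  2 black: C(3,2)C(6,0)/C(9,2) = 1/12; then P = 9/16
P(black from Box B) = 23/48 ≈ 0.4792.

23/48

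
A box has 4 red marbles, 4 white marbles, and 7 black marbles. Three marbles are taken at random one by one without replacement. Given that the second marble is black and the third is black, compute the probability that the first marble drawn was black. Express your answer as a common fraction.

P(first=black and the second marble is black and the third is black) = (7/15)·(6/14)·(5/13) = 1/13.
P(E) = Σ over first color = 4/65 + 4/65 + 1/13 = 1/5.
By Bayes, P(first=black | E) = 1/13 / 1/5 = 5/13 ≈ 0.3846.

5/13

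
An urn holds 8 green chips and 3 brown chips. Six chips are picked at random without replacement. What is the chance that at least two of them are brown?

Sum the hypergeometric tail for j = 2,…,3 brown chips.
Favorable = C(3,2)·C(8,4) + C(3,3)·C(8,3) = 266; total = C(11,6) = 462.
P = 266/462 = 19/33 ≈ 0.5758.

19/33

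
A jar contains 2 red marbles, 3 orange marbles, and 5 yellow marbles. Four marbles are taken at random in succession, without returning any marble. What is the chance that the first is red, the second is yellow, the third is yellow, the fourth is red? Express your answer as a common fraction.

Multiply the conditional probability of each draw in order, without replacement, so each draw removes one from its color and from the total.
P = (2/10) · (5/9) · (4/8) · (1/7) = 1/126 ≈ 0.0079.

1/126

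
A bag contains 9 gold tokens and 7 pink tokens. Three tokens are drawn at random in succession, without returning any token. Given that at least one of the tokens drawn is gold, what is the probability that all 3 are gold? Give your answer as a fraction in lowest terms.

4/25

P(all 3 gold) = C(9,3)/C(16,3) = 3/20; P(at least one gold) = 1 − C(7,3)/C(16,3) = 15/16.
Since 'all 3 gold' ⊆ 'at least one gold', P(all 3 | at least one) = 3/20 / 15/16 = 4/25 ≈ 0.1600.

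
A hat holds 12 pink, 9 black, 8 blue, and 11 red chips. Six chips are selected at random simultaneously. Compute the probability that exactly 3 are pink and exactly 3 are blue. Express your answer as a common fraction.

Unordered draws without replacement: count favorable combinations over C(40,6).
Favorable = C(12,3) · C(9,0) · C(8,3) · C(11,0) = 12320; total = C(40,6) = 3838380.
P = 12320/3838380 = 88/27417 ≈ 0.0032.

88/27417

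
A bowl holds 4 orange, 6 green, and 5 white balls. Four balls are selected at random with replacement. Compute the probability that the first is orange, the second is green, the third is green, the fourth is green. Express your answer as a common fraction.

Multiply the conditional probability of each draw in order, with replacement (the composition resets each draw).
P = (4/15) · (6/15) · (6/15) · (6/15) = 32/1875 ≈ 0.0171.

32/1875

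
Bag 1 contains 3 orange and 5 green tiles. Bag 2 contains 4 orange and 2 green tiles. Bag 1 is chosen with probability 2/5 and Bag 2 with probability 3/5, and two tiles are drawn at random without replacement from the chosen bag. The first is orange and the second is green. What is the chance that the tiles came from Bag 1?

P(E | Bag 1) = 15/56; P(E | Bag 2) = 4/15.
P(E) = 2/5·15/56 + 3/5·4/15 = 187/700.
By Bayes' rule, P(Bag 1 | E) = 3/28 / 187/700 = 75/187 ≈ 0.4011.

75/187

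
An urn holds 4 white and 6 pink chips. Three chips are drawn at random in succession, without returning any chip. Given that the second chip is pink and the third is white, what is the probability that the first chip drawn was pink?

P(first=pink and the second chip is pink and the third is white) = (6/10)·(5/9)·(4/8) = 1/6.
P(E) = Σ over first color = 1/10 + 1/6 = 4/15.
By Bayes, P(first=pink | E) = 1/6 / 4/15 = 5/8 ≈ 0.6250.

5/8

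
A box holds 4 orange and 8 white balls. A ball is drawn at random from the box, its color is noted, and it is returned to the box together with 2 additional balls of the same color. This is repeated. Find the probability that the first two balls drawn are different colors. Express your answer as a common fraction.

Either orange then white, or white then orange; after the first draw the total is 14.
P = (4/12)·(8/14) + (8/12)·(4/14) = 8/21 ≈ 0.3810.

8/21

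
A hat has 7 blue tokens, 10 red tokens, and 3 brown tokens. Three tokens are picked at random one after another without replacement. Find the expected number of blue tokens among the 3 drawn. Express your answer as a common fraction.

21/20

By linearity of expectation, E[X] = Σ P(draw i is blue); by symmetry each draw (even without replacement) has P(blue) = 7/20.
E[X] = 3 · 7/20 = 21/20 ≈ 1.0500.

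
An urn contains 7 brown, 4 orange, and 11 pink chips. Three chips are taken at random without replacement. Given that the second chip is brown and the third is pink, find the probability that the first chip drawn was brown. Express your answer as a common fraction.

3/10

P(first=brown and the second chip is brown and the third is pink) = (7/22)·(6/21)·(11/20) = 1/20.
P(E) = Σ over first color = 1/20 + 1/30 + 1/12 = 1/6.
By Bayes, P(first=brown | E) = 1/20 / 1/6 = 3/10 ≈ 0.3000.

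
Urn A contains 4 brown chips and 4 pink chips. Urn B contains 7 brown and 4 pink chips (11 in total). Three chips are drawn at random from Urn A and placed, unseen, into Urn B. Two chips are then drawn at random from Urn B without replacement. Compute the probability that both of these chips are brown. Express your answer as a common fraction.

225/637

Condition on how many of the transferred chips are brown (from Urn A: 4 brown of 8; then Urn B has 14 total).
  0 brown: C(4,0)C(4,3)/C(8,3) = 1/14; then P = C(7,2)/C(14,2) = 3/13
  1 brown: C(4,1)C(4,2)/C(8,3) = 3/7; then P = C(8,2)/C(14,2) = 4/13
  2 brown: C(4,2)C(4,1)/C(8,3) = 3/7; then P = C(9,2)/C(14,2) = 36/91
  3 brown: C(4,3)C(4,0)/C(8,3) = 1/14; then P = C(10,2)/C(14,2) = 45/91
P(both brown) = 225/637 ≈ 0.3532.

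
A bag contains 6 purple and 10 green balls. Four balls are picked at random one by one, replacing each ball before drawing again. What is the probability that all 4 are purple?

Multiply the conditional probability of each draw in order, with replacement (the composition resets each draw).
P = (6/16) · (6/16) · (6/16) · (6/16) = 81/4096 ≈ 0.0198.

81/4096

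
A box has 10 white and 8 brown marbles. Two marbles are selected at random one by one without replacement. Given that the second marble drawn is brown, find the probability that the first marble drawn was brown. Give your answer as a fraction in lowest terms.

7/17

P(first=brown and the second marble drawn is brown) = (8/18)·(7/17) = 28/153.
P(the second marble drawn is brown) = Σ over first color = 40/153 + 28/153 = 4/9.
By Bayes, P(first=brown | the second marble drawn is brown) = 28/153 / 4/9 = 7/17 ≈ 0.4118.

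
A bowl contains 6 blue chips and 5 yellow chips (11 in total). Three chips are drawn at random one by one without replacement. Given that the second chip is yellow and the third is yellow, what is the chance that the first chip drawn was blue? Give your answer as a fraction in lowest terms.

2/3

P(first=blue and the second chip is yellow and the third is yellow) = (6/11)·(5/10)·(4/9) = 4/33.
P(E) = Σ over first color = 4/33 + 2/33 = 2/11.
By Bayes, P(first=blue | E) = 4/33 / 2/11 = 2/3 ≈ 0.6667.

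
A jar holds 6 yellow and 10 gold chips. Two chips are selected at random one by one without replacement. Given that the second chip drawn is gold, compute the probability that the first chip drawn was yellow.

P(first=yellow and the second chip drawn is gold) = (6/16)·(10/15) = 1/4.
P(the second chip drawn is gold) = Σ over first color = 1/4 + 3/8 = 5/8.
By Bayes, P(first=yellow | the second chip drawn is gold) = 1/4 / 5/8 = 2/5 ≈ 0.4000.

2/5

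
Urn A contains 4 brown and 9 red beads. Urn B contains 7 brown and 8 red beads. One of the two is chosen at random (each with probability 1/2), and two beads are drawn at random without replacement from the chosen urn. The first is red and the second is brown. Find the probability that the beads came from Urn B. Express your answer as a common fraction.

52/97

P(E | Urn A) = 3/13; P(E | Urn B) = 4/15.
P(E) = 1/2·3/13 + 1/2·4/15 = 97/390.
By Bayes' rule, P(Urn B | E) = 2/15 / 97/390 = 52/97 ≈ 0.5361.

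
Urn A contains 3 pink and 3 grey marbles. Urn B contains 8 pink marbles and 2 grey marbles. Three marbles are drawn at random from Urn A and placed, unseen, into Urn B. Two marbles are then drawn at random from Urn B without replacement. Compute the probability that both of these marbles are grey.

23/390

Condition on how many of the transferred marbles are grey (from Urn A: 3 grey of 6; then Urn B has 13 total).
  0 grey: C(3,0)C(3,3)/C(6,3) = 1/20; then P = C(2,2)/C(13,2) = 1/78
  1 grey: C(3,1)C(3,2)/C(6,3) = 9/20; then P = C(3,2)/C(13,2) = 1/26
  2 grey: C(3,2)C(3,1)/C(6,3) = 9/20; then P = C(4,2)/C(13,2) = 1/13
  3 grey: C(3,3)C(3,0)/C(6,3) = 1/20; then P = C(5,2)/C(13,2) = 5/39
P(both grey) = 23/390 ≈ 0.0590.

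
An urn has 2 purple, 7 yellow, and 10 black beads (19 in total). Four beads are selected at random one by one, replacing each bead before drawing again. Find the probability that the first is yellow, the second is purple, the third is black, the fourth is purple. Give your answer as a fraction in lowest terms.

280/130321

Multiply the conditional probability of each draw in order, with replacement (the composition resets each draw).
P = (7/19) · (2/19) · (10/19) · (2/19) = 280/130321 ≈ 0.0021.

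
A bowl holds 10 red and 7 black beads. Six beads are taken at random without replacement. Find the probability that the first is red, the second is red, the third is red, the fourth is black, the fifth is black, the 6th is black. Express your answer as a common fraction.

15/884

Multiply the conditional probability of each draw in order, without replacement, so each draw removes one from its color and from the total.
P = (10/17) · (9/16) · (8/15) · (7/14) · (6/13) · (5/12) = 15/884 ≈ 0.0170.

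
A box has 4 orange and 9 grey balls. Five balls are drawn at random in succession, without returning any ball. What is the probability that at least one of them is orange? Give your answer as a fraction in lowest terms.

Use the complement: P(at least one orange) = 1 − P(no orange).
P(none) = C(9,5)/C(13,5) = 126/1287.
So P = 1 − 126/1287 = 129/143 ≈ 0.9021.

129/143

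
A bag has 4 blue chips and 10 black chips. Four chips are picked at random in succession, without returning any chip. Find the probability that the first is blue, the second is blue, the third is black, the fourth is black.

Multiply the conditional probability of each draw in order, without replacement, so each draw removes one from its color and from the total.
P = (4/14) · (3/13) · (10/12) · (9/11) = 45/1001 ≈ 0.0450.

45/1001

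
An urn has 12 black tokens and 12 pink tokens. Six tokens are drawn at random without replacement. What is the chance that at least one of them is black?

Use the complement: P(at least one black) = 1 − P(no black).
P(none) = C(12,6)/C(24,6) = 924/134596.
So P = 1 − 924/134596 = 434/437 ≈ 0.9931.

434/437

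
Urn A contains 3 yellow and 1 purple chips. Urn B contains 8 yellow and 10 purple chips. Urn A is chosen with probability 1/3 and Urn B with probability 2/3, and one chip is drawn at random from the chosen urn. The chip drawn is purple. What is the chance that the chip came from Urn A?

9/49

P(purple | Urn A) = 1/4; P(purple | Urn B) = 5/9.
P(purple) = 1/3·1/4 + 2/3·5/9 = 49/108.
By Bayes' rule, P(Urn A | purple) = 1/12 / 49/108 = 9/49 ≈ 0.1837.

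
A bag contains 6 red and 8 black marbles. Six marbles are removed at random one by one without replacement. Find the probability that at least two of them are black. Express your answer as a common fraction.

422/429

Sum the hypergeometric tail for j = 2,…,6 black marbles.
Favorable = C(8,2)·C(6,4) + C(8,3)·C(6,3) + C(8,4)·C(6,2) + C(8,5)·C(6,1) + C(8,6)·C(6,0) = 2954; total = C(14,6) = 3003.
P = 2954/3003 = 422/429 ≈ 0.9837.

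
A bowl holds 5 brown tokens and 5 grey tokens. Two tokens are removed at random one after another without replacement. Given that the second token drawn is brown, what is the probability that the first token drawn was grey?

5/9

P(first=grey and the second token drawn is brown) = (5/10)·(5/9) = 5/18.
P(the second token drawn is brown) = Σ over first color = 2/9 + 5/18 = 1/2.
By Bayes, P(first=grey | the second token drawn is brown) = 5/18 / 1/2 = 5/9 ≈ 0.5556.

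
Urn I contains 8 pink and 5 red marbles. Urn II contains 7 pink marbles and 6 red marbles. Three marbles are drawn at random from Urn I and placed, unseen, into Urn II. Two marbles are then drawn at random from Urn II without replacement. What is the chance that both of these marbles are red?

Condition on how many of the transferred marbles are red (from Urn I: 5 red of 13; then Urn II has 16 total).
  0 red: C(5,0)C(8,3)/C(13,3) = 28/143; then P = C(6,2)/C(16,2) = 1/8
  1 red: C(5,1)C(8,2)/C(13,3) = 70/143; then P = C(7,2)/C(16,2) = 7/40
  2 red: C(5,2)C(8,1)/C(13,3) = 40/143; then P = C(8,2)/C(16,2) = 7/30
  3 red: C(5,3)C(8,0)/C(13,3) = 5/143; then P = C(9,2)/C(16,2) = 3/10
P(both red) = 29/156 ≈ 0.1859.

29/156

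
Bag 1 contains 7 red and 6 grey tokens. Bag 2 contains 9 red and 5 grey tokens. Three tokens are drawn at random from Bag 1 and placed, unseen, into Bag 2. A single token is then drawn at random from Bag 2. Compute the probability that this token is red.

Condition on how many of the transferred tokens are red (from Bag 1: 7 red of 13; then Bag 2 has 17 total).
  0 red: C(7,0)C(6,3)/C(13,3) = 10/143; then P = 9/17
  1 red: C(7,1)C(6,2)/C(13,3) = 105/286; then P = 10/17
  2 red: C(7,2)C(6,1)/C(13,3) = 63/143; then P = 11/17
  3 red: C(7,3)C(6,0)/C(13,3) = 35/286; then P = 12/17
P(red from Bag 2) = 138/221 ≈ 0.6244.

138/221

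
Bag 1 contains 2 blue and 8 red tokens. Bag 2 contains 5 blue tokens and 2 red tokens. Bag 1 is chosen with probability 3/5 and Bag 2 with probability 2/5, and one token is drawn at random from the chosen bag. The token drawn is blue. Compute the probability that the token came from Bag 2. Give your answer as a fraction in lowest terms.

P(blue | Bag 1) = 1/5; P(blue | Bag 2) = 5/7.
P(blue) = 3/5·1/5 + 2/5·5/7 = 71/175.
By Bayes' rule, P(Bag 2 | blue) = 2/7 / 71/175 = 50/71 ≈ 0.7042.

50/71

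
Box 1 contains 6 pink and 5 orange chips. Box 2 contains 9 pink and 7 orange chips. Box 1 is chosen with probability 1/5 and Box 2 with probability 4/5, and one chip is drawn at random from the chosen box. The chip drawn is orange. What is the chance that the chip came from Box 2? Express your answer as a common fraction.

77/97

P(orange | Box 1) = 5/11; P(orange | Box 2) = 7/16.
P(orange) = 1/5·5/11 + 4/5·7/16 = 97/220.
By Bayes' rule, P(Box 2 | orange) = 7/20 / 97/220 = 77/97 ≈ 0.7938.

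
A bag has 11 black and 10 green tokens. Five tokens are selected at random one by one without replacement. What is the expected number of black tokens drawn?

55/21

By linearity of expectation, E[X] = Σ P(draw i is black); by symmetry each draw (even without replacement) has P(black) = 11/21.
E[X] = 5 · 11/21 = 55/21 ≈ 2.6190.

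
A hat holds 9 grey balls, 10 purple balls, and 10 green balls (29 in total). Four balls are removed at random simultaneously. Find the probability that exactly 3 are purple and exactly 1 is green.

400/7917

Unordered draws without replacement: count favorable combinations over C(29,4).
Favorable = C(9,0) · C(10,3) · C(10,1) = 1200; total = C(29,4) = 23751.
P = 1200/23751 = 400/7917 ≈ 0.0505.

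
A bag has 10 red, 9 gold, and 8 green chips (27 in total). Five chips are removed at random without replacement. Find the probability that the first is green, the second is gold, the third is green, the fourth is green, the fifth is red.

14/4485

Multiply the conditional probability of each draw in order, without replacement, so each draw removes one from its color and from the total.
P = (8/27) · (9/26) · (7/25) · (6/24) · (10/23) = 14/4485 ≈ 0.0031.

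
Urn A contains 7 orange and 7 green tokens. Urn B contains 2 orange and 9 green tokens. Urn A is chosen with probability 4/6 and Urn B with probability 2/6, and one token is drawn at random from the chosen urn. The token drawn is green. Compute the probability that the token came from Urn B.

P(green | Urn A) = 1/2; P(green | Urn B) = 9/11.
P(green) = 2/3·1/2 + 1/3·9/11 = 20/33.
By Bayes' rule, P(Urn B | green) = 3/11 / 20/33 = 9/20 ≈ 0.4500.

9/20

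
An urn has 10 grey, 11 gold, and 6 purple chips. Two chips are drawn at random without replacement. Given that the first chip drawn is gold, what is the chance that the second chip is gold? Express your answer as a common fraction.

After removing 1 gold, the urn has 10 gold out of 26 remaining.
P(second is gold | given) = 10/26 = 5/13 ≈ 0.3846.

5/13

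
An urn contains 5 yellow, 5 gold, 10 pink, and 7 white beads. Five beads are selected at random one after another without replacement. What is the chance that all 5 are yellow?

Unordered draws without replacement: count favorable combinations over C(27,5).
Favorable = C(5,5) · C(5,0) · C(10,0) · C(7,0) = 1; total = C(27,5) = 80730.
P = 1/80730 = 1/80730 ≈ 0.0000.

1/80730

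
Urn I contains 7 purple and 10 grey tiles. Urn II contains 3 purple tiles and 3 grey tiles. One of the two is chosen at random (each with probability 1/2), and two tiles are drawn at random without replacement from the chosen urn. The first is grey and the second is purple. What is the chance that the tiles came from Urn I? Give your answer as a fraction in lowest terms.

175/379

P(E | Urn I) = 35/136; P(E | Urn II) = 3/10.
P(E) = 1/2·35/136 + 1/2·3/10 = 379/1360.
By Bayes' rule, P(Urn I | E) = 35/272 / 379/1360 = 175/379 ≈ 0.4617.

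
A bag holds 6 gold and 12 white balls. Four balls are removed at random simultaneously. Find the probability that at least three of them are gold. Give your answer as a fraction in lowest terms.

Sum the hypergeometric tail for j = 3,…,4 gold balls.
Favorable = C(6,3)·C(12,1) + C(6,4)·C(12,0) = 255; total = C(18,4) = 3060.
P = 255/3060 = 1/12 ≈ 0.0833.

1/12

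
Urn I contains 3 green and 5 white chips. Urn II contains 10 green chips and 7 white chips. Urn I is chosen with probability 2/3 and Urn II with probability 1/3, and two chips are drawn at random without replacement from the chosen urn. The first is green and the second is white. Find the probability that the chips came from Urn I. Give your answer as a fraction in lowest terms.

102/151

P(E | Urn I) = 15/56; P(E | Urn II) = 35/136.
P(E) = 2/3·15/56 + 1/3·35/136 = 755/2856.
By Bayes' rule, P(Urn I | E) = 5/28 / 755/2856 = 102/151 ≈ 0.6755.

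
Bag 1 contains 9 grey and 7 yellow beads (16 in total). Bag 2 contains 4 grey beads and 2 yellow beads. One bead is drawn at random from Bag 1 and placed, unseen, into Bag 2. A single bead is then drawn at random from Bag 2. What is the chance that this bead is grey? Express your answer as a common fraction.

Condition on how many of the transferred beads are grey (from Bag 1: 9 grey of 16; then Bag 2 has 7 total).
  0 grey: C(9,0)C(7,1)/C(16,1) = 7/16; then P = 4/7
  1 grey: C(9,1)C(7,0)/C(16,1) = 9/16; then P = 5/7
P(grey from Bag 2) = 73/112 ≈ 0.6518.

73/112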